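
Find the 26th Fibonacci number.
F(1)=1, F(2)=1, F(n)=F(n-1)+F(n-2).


Fibonacci sequence: 1, 1, 2, 3, 5, 8, 13, 21, 34, 55, 89, ...
F(26) = 121393

F(26) = 121393


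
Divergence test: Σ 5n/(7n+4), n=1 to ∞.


lim(n→∞) 5n/(7n+4) = 5/7 = 5/7  (divide numerator and denominator by n)
lim aₙ = 5/7 ≠ 0 → series DIVERGES

Diverges (lim aₙ = 5/7 ≠ 0)


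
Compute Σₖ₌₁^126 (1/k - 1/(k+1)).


Telescoping: adjacent terms cancel.
= 1/1 - 1/127
= 1 - 1/127 = 126/127

Sum = 126/127


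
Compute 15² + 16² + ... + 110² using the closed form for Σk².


Σₖ₌15^110 k² = Σₖ₌₁^110 k² − Σₖ₌₁^14 k²
= 110·111·221/6 − 14·15·29/6
= 449735 − 1015 = 448720

Σk² = 448720


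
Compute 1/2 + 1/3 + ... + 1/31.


Σₖ₌2^31 1/k = 1/2 + 1/3 + 1/4 + ... + 1/31
= 218572480850557/72201776446800
≈ 3.0272

Sum = 218572480850557/72201776446800 ≈ 3.0272


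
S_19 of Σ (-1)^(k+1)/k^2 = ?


S = 1 - 1/4 + 1/9 - 1/16 + 1/25 - 1/36 + 1/49 - 1/64 ± ...
= 0.8238
(Full series converges to +π²/12 ≈ +0.8225)

S_19 = 0.8238


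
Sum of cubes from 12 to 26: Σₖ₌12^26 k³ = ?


Σₖ₌12^26 k³ = [26·27/2]² − [11·12/2]²
= 123201 − 4356 = 118845

Σk³ = 118845


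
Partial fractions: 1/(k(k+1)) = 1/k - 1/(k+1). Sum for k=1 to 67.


1/(k(k+1)) = 1/k - 1/(k+1) (partial fractions)
Telescoping: Σ = 1 - 1/68 = 67/68

Sum = 67/68


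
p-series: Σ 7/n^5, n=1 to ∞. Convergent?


p-series test: Σ c/n^p converges if p > 1, diverges if p ≤ 1 (constant c > 0 doesn't affect convergence).
p = 5
5 > 1 → CONVERGES

Converges (p = 5 > 1)


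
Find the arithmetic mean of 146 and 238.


AM = (146 + 238)/2 = 384/2 = 192

AM = 192


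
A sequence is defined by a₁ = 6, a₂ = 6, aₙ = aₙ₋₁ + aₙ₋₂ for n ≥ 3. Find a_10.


Computing iteratively: 6, 6, 12, 18, 30, 48, 78, 126, 204, 330
a_10 = 330

a_10 = 330


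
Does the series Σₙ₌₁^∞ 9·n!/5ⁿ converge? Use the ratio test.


aₙ = 9·n!/5^n
a_{n+1}/aₙ = (n+1)!/5^(n+1) × 5^n/n!  (constant 9 cancels)
= (n+1)/5
L = lim(n→∞) (n+1)/5 = ∞
L > 1 → series DIVERGES

Diverges (ratio test: L = ∞ > 1)


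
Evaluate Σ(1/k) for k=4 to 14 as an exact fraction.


Σₖ₌4^14 1/k = 1/4 + 1/5 + 1/6 + ... + 1/14
= 511073/360360
≈ 1.4182

Sum = 511073/360360 ≈ 1.4182


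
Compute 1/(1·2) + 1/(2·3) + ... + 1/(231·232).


1/(k(k+1)) = 1/k - 1/(k+1) (partial fractions)
Telescoping: Σ = 1 - 1/232 = 231/232

Sum = 231/232


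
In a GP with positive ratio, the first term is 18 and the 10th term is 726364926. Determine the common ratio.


r^(n-1) = aₙ/a₁
r^9 = 726364926/18 = 40353607
r = 40353607^(1/9)
= 7

r = 7


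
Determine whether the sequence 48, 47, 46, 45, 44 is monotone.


Differences: -1, -1, -1, -1
All differences < 0 → strictly DECREASING

Monotonically decreasing


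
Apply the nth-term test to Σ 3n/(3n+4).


lim(n→∞) 3n/(3n+4) = 3/3 = 1  (divide numerator and denominator by n)
lim aₙ = 1 ≠ 0 → series DIVERGES

Diverges (lim aₙ = 1 ≠ 0)


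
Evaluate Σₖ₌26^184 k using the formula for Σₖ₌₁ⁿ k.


Σₖ₌26^184 k = Σₖ₌₁^184 k − Σₖ₌₁^25 k
= 184·185/2 − 25·26/2
= 17020 − 325 = 16695

Σk = 16695


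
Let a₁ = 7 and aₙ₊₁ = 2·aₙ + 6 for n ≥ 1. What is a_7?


Computing step by step:
a_1 = 7
a_2 = 20
a_3 = 46
a_4 = 98
a_5 = 202
a_6 = 410
a_7 = 826


a_7 = 826


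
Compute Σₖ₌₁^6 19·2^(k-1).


Sₙ = 19×(2^6 - 1)/(2 - 1)
= 19×(64 - 1)/1
= 19×63/1
= 1197

S_6 = 1197


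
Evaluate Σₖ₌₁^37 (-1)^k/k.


S = -1 + 1/2 - 1/3 + 1/4 - 1/5 + 1/6 - 1/7 + 1/8 ± ...
= -0.7065
(Full series converges to -ln(2) ≈ -0.6931)

S_37 = -0.7065


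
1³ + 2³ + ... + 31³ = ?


n(n+1)/2 = 31×32/2 = 496
Σk³ = 496² = 246016

Σk³ = 246016


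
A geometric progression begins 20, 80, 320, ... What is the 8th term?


aₙ = a₁·r^(n-1)
= 20×4^7
= 20×16384
= 327680

a_8 = 327680


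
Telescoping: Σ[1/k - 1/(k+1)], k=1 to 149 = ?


Telescoping: adjacent terms cancel.
= 1/1 - 1/150
= 1 - 1/150 = 149/150

Sum = 149/150


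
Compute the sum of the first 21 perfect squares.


n = 21
n(n+1)(2n+1)/6 = 21×22×43/6
= 19866/6 = 3311

Σk² = 3311


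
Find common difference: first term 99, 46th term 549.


d = (aₙ - a₁)/(n-1)
= (549 - 99)/(46-1)
= 450/45 = 10

d = 10


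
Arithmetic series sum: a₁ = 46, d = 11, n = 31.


aₙ = 46 + (31-1)×11 = 376
Sₙ = n(a₁+aₙ)/2 = 31×(46+376)/2
= 31×422/2 = 6541

S_31 = 6541


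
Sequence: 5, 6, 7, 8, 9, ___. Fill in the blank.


Pattern: arithmetic (d=1)
Terms: 5, 6, 7, 8, 9
Next term = 10

Next term = 10


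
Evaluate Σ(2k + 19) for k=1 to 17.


Σ(2k+19) = 2·Σk + 19·n
= 2·153 + 19·17
= 306 + 323 = 629

Σ = 629


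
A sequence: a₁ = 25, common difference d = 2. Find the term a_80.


aₙ = a₁ + (n-1)d
= 25 + (80-1)×2
= 25 + 158
= 183

a_80 = 183


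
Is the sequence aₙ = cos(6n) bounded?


For all n, -1 ≤ cos(6n) ≤ 1, so -1 ≤ cos(6n) ≤ 1
Lower bound: -1, Upper bound: 1
The sequence IS bounded

Bounded (-1 ≤ aₙ ≤ 1)


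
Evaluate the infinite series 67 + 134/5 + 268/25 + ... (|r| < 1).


S∞ = a₁/(1-r) = 67/(1 - 2/5)
= 67/(3/5)
= 335/3

S∞ = 335/3


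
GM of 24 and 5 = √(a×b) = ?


GM = √(24×5) = √120 = 10.9545

GM = 10.9545


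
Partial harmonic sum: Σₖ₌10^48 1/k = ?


Σₖ₌10^48 1/k = 1/10 + 1/11 + 1/12 + ... + 1/48
= 721558908683331789893/442720643463713815200
≈ 1.6298

Sum = 721558908683331789893/442720643463713815200 ≈ 1.6298


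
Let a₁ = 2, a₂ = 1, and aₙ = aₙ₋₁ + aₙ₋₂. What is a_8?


Computing iteratively: 2, 1, 3, 4, 7, 11, 18, 29
a_8 = 29

a_8 = 29


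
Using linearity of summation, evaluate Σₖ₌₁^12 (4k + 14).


Σ(4k+14) = 4·Σk + 14·n
= 4·78 + 14·12
= 312 + 168 = 480

Σ = 480


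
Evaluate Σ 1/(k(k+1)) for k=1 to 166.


1/(k(k+1)) = 1/k - 1/(k+1) (partial fractions)
Telescoping: Σ = 1 - 1/167 = 166/167

Sum = 166/167


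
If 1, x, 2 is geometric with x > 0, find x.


GM = √(1×2) = √2 = 1.4142

GM = 1.4142


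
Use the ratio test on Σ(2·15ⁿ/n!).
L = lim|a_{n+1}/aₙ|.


aₙ = 2·15^n/n!
a_{n+1}/aₙ = 15^(n+1)/(n+1)! × n!/15^n  (constant 2 cancels)
= 15/(n+1)
L = lim(n→∞) 15/(n+1) = 0
L < 1 → series CONVERGES

Converges (ratio test: L = 0 < 1)


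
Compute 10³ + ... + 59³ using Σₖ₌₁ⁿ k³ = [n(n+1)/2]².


Σₖ₌10^59 k³ = [59·60/2]² − [9·10/2]²
= 3132900 − 2025 = 3130875

Σk³ = 3130875


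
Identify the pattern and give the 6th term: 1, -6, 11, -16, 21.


Pattern: alternating sign, magnitude arithmetic (d=5)
Terms: 1, -6, 11, -16, 21
Next term = -26

Next term = -26


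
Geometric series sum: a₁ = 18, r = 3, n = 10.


Sₙ = 18×(3^10 - 1)/(3 - 1)
= 18×(59049 - 1)/2
= 18×59048/2
= 531432

S_10 = 531432


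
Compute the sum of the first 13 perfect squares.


n = 13
n(n+1)(2n+1)/6 = 13×14×27/6
= 4914/6 = 819

Σk² = 819


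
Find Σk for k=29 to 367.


Σₖ₌29^367 k = Σₖ₌₁^367 k − Σₖ₌₁^28 k
= 367·368/2 − 28·29/2
= 67528 − 406 = 67122

Σk = 67122


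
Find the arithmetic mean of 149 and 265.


AM = (149 + 265)/2 = 414/2 = 207

AM = 207


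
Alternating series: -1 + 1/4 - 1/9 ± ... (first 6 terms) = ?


S = -1 + 1/4 - 1/9 + 1/16 - 1/25 + 1/36
= -0.8108
(Full series converges to -π²/12 ≈ -0.8225)

S_6 = -0.8108


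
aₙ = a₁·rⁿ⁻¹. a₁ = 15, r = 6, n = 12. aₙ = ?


aₙ = a₁·r^(n-1)
= 15×6^11
= 15×362797056
= 5441955840

a_12 = 5441955840


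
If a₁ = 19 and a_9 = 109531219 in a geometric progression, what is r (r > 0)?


r^(n-1) = aₙ/a₁
r^8 = 109531219/19 = 5764801
r = 5764801^(1/8)
= ±7; taking r > 0 gives r = 7

r = 7


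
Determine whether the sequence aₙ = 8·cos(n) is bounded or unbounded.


For all n, -1 ≤ cos(n) ≤ 1, so -8 ≤ 8·cos(n) ≤ 8
Lower bound: -8, Upper bound: 8
The sequence IS bounded

Bounded (-8 ≤ aₙ ≤ 8)


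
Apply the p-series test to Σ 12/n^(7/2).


p-series test: Σ c/n^p converges if p > 1, diverges if p ≤ 1 (constant c > 0 doesn't affect convergence).
p = 7/2
7/2 > 1 → CONVERGES

Converges (p = 7/2 > 1)


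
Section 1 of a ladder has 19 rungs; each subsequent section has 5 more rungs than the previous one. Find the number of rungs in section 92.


aₙ = a₁ + (n-1)d
= 19 + (92-1)×5
= 19 + 455
= 474

a_92 = 474


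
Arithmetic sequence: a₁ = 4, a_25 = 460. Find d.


d = (aₙ - a₁)/(n-1)
= (460 - 4)/(25-1)
= 456/24 = 19

d = 19


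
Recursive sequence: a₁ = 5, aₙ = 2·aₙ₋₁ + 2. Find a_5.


Computing step by step:
a_1 = 5
a_2 = 12
a_3 = 26
a_4 = 54
a_5 = 110


a_5 = 110


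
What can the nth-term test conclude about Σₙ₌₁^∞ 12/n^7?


lim(n→∞) 12/n^7 = 0
lim aₙ = 0 → nth-term test is INCONCLUSIVE
(Need other tests; this is actually a convergent p-series with p=7 > 1)

Inconclusive (lim aₙ = 0; need another test)


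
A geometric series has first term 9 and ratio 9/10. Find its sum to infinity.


S∞ = a₁/(1-r) = 9/(1 - 9/10)
= 9/(1/10)
= 90

S∞ = 90


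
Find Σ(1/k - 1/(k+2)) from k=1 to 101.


Telescoping with gap 2: two head and two tail terms survive.
= (1 + 1/2) - (1/102 + 1/103)
= 3/2 - 1/102 - 1/103 = 7777/5253

Sum = 7777/5253


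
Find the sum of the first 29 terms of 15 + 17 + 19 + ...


aₙ = 15 + (29-1)×2 = 71
Sₙ = n(a₁+aₙ)/2 = 29×(15+71)/2
= 29×86/2 = 1247

S_29 = 1247


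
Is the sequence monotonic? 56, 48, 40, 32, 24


Differences: -8, -8, -8, -8
All differences < 0 → strictly DECREASING

Monotonically decreasing


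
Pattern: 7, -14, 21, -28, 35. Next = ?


Pattern: alternating sign, magnitude arithmetic (d=7)
Terms: 7, -14, 21, -28, 35
Next term = -42

Next term = -42


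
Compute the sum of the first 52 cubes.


n(n+1)/2 = 52×53/2 = 1378
Σk³ = 1378² = 1898884

Σk³ = 1898884


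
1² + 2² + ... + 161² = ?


n = 161
n(n+1)(2n+1)/6 = 161×162×323/6
= 8424486/6 = 1404081

Σk² = 1404081


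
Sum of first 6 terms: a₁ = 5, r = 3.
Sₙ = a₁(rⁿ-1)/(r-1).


Sₙ = 5×(3^6 - 1)/(3 - 1)
= 5×(729 - 1)/2
= 5×728/2
= 1820

S_6 = 1820


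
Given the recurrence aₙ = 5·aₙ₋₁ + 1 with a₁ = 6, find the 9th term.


Computing step by step:
a_1 = 6
a_2 = 31
a_3 = 156
a_4 = 781
a_5 = 3906
a_6 = 19531
a_7 = 97656
a_8 = 488281
a_9 = 2441406


a_9 = 2441406


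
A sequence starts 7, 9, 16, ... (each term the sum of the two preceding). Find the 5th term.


Computing iteratively: 7, 9, 16, 25, 41
a_5 = 41

a_5 = 41


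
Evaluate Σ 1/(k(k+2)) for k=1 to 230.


1/(k(k+2)) = (1/2)·(1/k - 1/(k+2)) (partial fractions)
Telescoping: Σ = (1/2)·(1 + 1/2 - 1/231 - 1/232) = 79925/107184

Sum = 79925/107184


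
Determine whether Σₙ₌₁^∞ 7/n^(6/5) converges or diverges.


p-series test: Σ c/n^p converges if p > 1, diverges if p ≤ 1 (constant c > 0 doesn't affect convergence).
p = 6/5
6/5 > 1 → CONVERGES

Converges (p = 6/5 > 1)


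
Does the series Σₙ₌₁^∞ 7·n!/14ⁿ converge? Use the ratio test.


aₙ = 7·n!/14^n
a_{n+1}/aₙ = (n+1)!/14^(n+1) × 14^n/n!  (constant 7 cancels)
= (n+1)/14
L = lim(n→∞) (n+1)/14 = ∞
L > 1 → series DIVERGES

Diverges (ratio test: L = ∞ > 1)


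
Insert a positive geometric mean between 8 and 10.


GM = √(8×10) = √80 = 8.9443

GM = 8.9443


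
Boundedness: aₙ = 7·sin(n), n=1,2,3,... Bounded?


For all n, -1 ≤ sin(n) ≤ 1, so -7 ≤ 7·sin(n) ≤ 7
Lower bound: -7, Upper bound: 7
The sequence IS bounded

Bounded (-7 ≤ aₙ ≤ 7)


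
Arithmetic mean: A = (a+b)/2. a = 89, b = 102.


AM = (89 + 102)/2 = 191/2 = 95.5

AM = 95.5


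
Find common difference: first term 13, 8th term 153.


d = (aₙ - a₁)/(n-1)
= (153 - 13)/(8-1)
= 140/7 = 20

d = 20


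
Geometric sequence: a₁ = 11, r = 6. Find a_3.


aₙ = a₁·r^(n-1)
= 11×6^2
= 11×36
= 396

a_3 = 396


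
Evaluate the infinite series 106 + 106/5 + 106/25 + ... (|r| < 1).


S∞ = a₁/(1-r) = 106/(1 - 1/5)
= 106/(4/5)
= 265/2

S∞ = 265/2


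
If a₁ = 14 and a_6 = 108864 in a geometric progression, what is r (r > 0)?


r^(n-1) = aₙ/a₁
r^5 = 108864/14 = 7776
r = 7776^(1/5)
= 6

r = 6


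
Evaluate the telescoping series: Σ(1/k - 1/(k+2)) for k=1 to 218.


Telescoping with gap 2: two head and two tail terms survive.
= (1 + 1/2) - (1/219 + 1/220)
= 3/2 - 1/219 - 1/220 = 71831/48180

Sum = 71831/48180


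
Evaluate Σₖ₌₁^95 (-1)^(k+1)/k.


S = 1 - 1/2 + 1/3 - 1/4 + 1/5 - 1/6 + 1/7 - 1/8 ± ...
= 0.6984
(Full series converges to +ln(2) ≈ +0.6931)

S_95 = 0.6984


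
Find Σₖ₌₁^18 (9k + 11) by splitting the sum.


Σ(9k+11) = 9·Σk + 11·n
= 9·171 + 11·18
= 1539 + 198 = 1737

Σ = 1737


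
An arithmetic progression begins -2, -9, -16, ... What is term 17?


aₙ = a₁ + (n-1)d
= -2 + (17-1)×-7
= -2 - 112
= -114

a_17 = -114


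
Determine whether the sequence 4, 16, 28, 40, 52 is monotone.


Differences: 12, 12, 12, 12
All differences > 0 → strictly INCREASING

Monotonically increasing


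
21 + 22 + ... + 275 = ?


Σₖ₌21^275 k = Σₖ₌₁^275 k − Σₖ₌₁^20 k
= 275·276/2 − 20·21/2
= 37950 − 210 = 37740

Σk = 37740


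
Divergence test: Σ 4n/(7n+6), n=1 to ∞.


lim(n→∞) 4n/(7n+6) = 4/7 = 4/7  (divide numerator and denominator by n)
lim aₙ = 4/7 ≠ 0 → series DIVERGES

Diverges (lim aₙ = 4/7 ≠ 0)


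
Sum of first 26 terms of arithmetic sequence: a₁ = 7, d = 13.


aₙ = 7 + (26-1)×13 = 332
Sₙ = n(a₁+aₙ)/2 = 26×(7+332)/2
= 26×339/2 = 4407

S_26 = 4407


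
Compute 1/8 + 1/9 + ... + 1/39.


Σₖ₌8^39 1/k = 1/8 + 1/9 + 1/10 + ... + 1/39
= 115232869018999/69388720221600
≈ 1.6607

Sum = 115232869018999/69388720221600 ≈ 1.6607


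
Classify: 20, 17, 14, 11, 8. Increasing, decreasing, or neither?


Differences: -3, -3, -3, -3
All differences < 0 → strictly DECREASING

Monotonically decreasing


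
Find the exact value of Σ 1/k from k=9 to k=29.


Σₖ₌9^29 1/k = 1/9 + 1/10 + 1/11 + ... + 1/29
= 2896913806777/2329089562800
≈ 1.2438

Sum = 2896913806777/2329089562800 ≈ 1.2438


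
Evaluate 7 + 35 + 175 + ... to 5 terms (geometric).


Sₙ = 7×(5^5 - 1)/(5 - 1)
= 7×(3125 - 1)/4
= 7×3124/4
= 5467

S_5 = 5467


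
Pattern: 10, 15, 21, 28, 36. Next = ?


Pattern: triangular numbers: n(n+1)/2
Terms: 10, 15, 21, 28, 36
Next term = 45

Next term = 45


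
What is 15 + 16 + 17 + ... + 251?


Σₖ₌15^251 k = Σₖ₌₁^251 k − Σₖ₌₁^14 k
= 251·252/2 − 14·15/2
= 31626 − 105 = 31521

Σk = 31521


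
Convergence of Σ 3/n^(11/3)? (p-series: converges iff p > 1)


p-series test: Σ c/n^p converges if p > 1, diverges if p ≤ 1 (constant c > 0 doesn't affect convergence).
p = 11/3
11/3 > 1 → CONVERGES

Converges (p = 11/3 > 1)


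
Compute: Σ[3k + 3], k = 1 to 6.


Σ(3k+3) = 3·Σk + 3·n
= 3·21 + 3·6
= 63 + 18 = 81

Σ = 81


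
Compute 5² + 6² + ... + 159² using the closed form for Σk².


Σₖ₌5^159 k² = Σₖ₌₁^159 k² − Σₖ₌₁^4 k²
= 159·160·319/6 − 4·5·9/6
= 1352560 − 30 = 1352530

Σk² = 1352530


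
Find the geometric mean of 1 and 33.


GM = √(1×33) = √33 = 5.7446

GM = 5.7446


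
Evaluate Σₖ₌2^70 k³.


Σₖ₌2^70 k³ = [70·71/2]² − [1·2/2]²
= 6175225 − 1 = 6175224

Σk³ = 6175224


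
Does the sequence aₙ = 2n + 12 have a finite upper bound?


aₙ = 2n + 12 → as n→∞, aₙ→∞
No finite upper bound exists
The sequence is UNBOUNDED

Unbounded (aₙ → ∞ as n → ∞)


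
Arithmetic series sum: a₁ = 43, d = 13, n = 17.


aₙ = 43 + (17-1)×13 = 251
Sₙ = n(a₁+aₙ)/2 = 17×(43+251)/2
= 17×294/2 = 2499

S_17 = 2499


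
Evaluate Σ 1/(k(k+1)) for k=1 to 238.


1/(k(k+1)) = 1/k - 1/(k+1) (partial fractions)
Telescoping: Σ = 1 - 1/239 = 238/239

Sum = 238/239


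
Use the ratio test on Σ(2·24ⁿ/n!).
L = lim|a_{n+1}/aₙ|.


aₙ = 2·24^n/n!
a_{n+1}/aₙ = 24^(n+1)/(n+1)! × n!/24^n  (constant 2 cancels)
= 24/(n+1)
L = lim(n→∞) 24/(n+1) = 0
L < 1 → series CONVERGES

Converges (ratio test: L = 0 < 1)


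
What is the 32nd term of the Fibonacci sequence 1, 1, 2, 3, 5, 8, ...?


Fibonacci sequence: 1, 1, 2, 3, 5, 8, 13, 21, 34, 55, 89, ...
F(32) = 2178309

F(32) = 2178309


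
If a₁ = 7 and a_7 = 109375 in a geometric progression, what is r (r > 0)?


r^(n-1) = aₙ/a₁
r^6 = 109375/7 = 15625
r = 15625^(1/6)
= ±5; taking r > 0 gives r = 5

r = 5


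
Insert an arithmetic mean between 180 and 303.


AM = (180 + 303)/2 = 483/2 = 241.5

AM = 241.5


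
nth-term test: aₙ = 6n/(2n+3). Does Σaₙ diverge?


lim(n→∞) 6n/(2n+3) = 6/2 = 3  (divide numerator and denominator by n)
lim aₙ = 3 ≠ 0 → series DIVERGES

Diverges (lim aₙ = 3 ≠ 0)


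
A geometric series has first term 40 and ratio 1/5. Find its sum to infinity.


S∞ = a₁/(1-r) = 40/(1 - 1/5)
= 40/(4/5)
= 50

S∞ = 50


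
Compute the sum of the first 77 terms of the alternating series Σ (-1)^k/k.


S = -1 + 1/2 - 1/3 + 1/4 - 1/5 + 1/6 - 1/7 + 1/8 ± ...
= -0.6996
(Full series converges to -ln(2) ≈ -0.6931)

S_77 = -0.6996


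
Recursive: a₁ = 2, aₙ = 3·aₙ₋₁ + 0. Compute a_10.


Computing step by step:
a_1 = 2
a_2 = 6
a_3 = 18
a_4 = 54
a_5 = 162
a_6 = 486
a_7 = 1458
a_8 = 4374
a_9 = 13122
a_10 = 39366


a_10 = 39366


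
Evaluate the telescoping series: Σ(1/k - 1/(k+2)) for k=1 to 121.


Telescoping with gap 2: two head and two tail terms survive.
= (1 + 1/2) - (1/122 + 1/123)
= 3/2 - 1/122 - 1/123 = 11132/7503

Sum = 11132/7503


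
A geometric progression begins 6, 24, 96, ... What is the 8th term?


aₙ = a₁·r^(n-1)
= 6×4^7
= 6×16384
= 98304

a_8 = 98304


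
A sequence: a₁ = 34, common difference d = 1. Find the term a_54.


aₙ = a₁ + (n-1)d
= 34 + (54-1)×1
= 34 + 53
= 87

a_54 = 87


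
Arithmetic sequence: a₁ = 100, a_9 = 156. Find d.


d = (aₙ - a₁)/(n-1)
= (156 - 100)/(9-1)
= 56/8 = 7

d = 7


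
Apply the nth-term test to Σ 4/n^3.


lim(n→∞) 4/n^3 = 0
lim aₙ = 0 → nth-term test is INCONCLUSIVE
(Need other tests; this is actually a convergent p-series with p=3 > 1)

Inconclusive (lim aₙ = 0; need another test)


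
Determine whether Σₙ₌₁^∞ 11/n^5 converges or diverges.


p-series test: Σ c/n^p converges if p > 1, diverges if p ≤ 1 (constant c > 0 doesn't affect convergence).
p = 5
5 > 1 → CONVERGES

Converges (p = 5 > 1)


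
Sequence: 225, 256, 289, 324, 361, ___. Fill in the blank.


Pattern: perfect squares: n²
Terms: 225, 256, 289, 324, 361
Next term = 400

Next term = 400


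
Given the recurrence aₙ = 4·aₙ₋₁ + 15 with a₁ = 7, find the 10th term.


Computing step by step:
a_1 = 7
a_2 = 43
a_3 = 187
a_4 = 763
a_5 = 3067
a_6 = 12283
a_7 = 49147
a_8 = 196603
a_9 = 786427
a_10 = 3145723


a_10 = 3145723


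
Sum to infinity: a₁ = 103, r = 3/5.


S∞ = a₁/(1-r) = 103/(1 - 3/5)
= 103/(2/5)
= 515/2

S∞ = 515/2


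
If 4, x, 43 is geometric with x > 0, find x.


GM = √(4×43) = √172 = 13.1149

GM = 13.1149


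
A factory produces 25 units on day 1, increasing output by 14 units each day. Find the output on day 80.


aₙ = a₁ + (n-1)d
= 25 + (80-1)×14
= 25 + 1106
= 1131

a_80 = 1131


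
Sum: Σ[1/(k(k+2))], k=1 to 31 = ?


1/(k(k+2)) = (1/2)·(1/k - 1/(k+2)) (partial fractions)
Telescoping: Σ = (1/2)·(1 + 1/2 - 1/32 - 1/33) = 1519/2112

Sum = 1519/2112


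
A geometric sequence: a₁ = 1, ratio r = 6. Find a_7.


aₙ = a₁·r^(n-1)
= 1×6^6
= 1×46656
= 46656

a_7 = 46656


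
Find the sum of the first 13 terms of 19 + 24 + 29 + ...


aₙ = 19 + (13-1)×5 = 79
Sₙ = n(a₁+aₙ)/2 = 13×(19+79)/2
= 13×98/2 = 637

S_13 = 637


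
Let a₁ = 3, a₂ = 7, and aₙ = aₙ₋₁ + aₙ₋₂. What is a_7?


Computing iteratively: 3, 7, 10, 17, 27, 44, 71
a_7 = 71

a_7 = 71


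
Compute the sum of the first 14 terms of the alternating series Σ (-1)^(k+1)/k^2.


S = 1 - 1/4 + 1/9 - 1/16 + 1/25 - 1/36 + 1/49 - 1/64 ± ...
= 0.8201
(Full series converges to +π²/12 ≈ +0.8225)

S_14 = 0.8201


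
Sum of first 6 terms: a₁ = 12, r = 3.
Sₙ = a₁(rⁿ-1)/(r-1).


Sₙ = 12×(3^6 - 1)/(3 - 1)
= 12×(729 - 1)/2
= 12×728/2
= 4368

S_6 = 4368


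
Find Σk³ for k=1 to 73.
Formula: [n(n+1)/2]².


n(n+1)/2 = 73×74/2 = 2701
Σk³ = 2701² = 7295401

Σk³ = 7295401


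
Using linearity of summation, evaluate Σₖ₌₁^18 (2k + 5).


Σ(2k+5) = 2·Σk + 5·n
= 2·171 + 5·18
= 342 + 90 = 432

Σ = 432


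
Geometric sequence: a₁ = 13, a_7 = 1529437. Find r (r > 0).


r^(n-1) = aₙ/a₁
r^6 = 1529437/13 = 117649
r = 117649^(1/6)
= ±7; taking r > 0 gives r = 7

r = 7


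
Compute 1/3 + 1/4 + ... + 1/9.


Σₖ₌3^9 1/k = 1/3 + 1/4 + 1/5 + 1/6 + 1/7 + 1/8 + 1/9
= 3349/2520
≈ 1.329

Sum = 3349/2520 ≈ 1.329


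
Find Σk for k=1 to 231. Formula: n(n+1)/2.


n(n+1)/2 = 231×232/2 = 53592/2 = 26796

Σk = 26796


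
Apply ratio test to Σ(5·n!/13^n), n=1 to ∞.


aₙ = 5·n!/13^n
a_{n+1}/aₙ = (n+1)!/13^(n+1) × 13^n/n!  (constant 5 cancels)
= (n+1)/13
L = lim(n→∞) (n+1)/13 = ∞
L > 1 → series DIVERGES

Diverges (ratio test: L = ∞ > 1)


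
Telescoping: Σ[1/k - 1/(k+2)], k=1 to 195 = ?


Telescoping with gap 2: two head and two tail terms survive.
= (1 + 1/2) - (1/196 + 1/197)
= 3/2 - 1/196 - 1/197 = 57525/38612

Sum = 57525/38612


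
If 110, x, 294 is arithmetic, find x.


AM = (110 + 294)/2 = 404/2 = 202

AM = 202


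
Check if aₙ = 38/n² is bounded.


a₁ = 38, a₂ = 38/4, a₃ = 38/9, ...
0 < aₙ ≤ 38 for all n ≥ 1
The sequence IS bounded

Bounded (0 < aₙ ≤ 38)


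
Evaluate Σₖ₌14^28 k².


Σₖ₌14^28 k² = Σₖ₌₁^28 k² − Σₖ₌₁^13 k²
= 28·29·57/6 − 13·14·27/6
= 7714 − 819 = 6895

Σk² = 6895


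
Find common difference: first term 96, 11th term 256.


d = (aₙ - a₁)/(n-1)
= (256 - 96)/(11-1)
= 160/10 = 16

d = 16


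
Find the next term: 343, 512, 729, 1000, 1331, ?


Pattern: perfect cubes: n³
Terms: 343, 512, 729, 1000, 1331
Next term = 1728

Next term = 1728


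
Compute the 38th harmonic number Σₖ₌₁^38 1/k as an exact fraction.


H_38 = 1/1 + 1/2 + 1/3 + ... + 1/38
= 2053580969474233/485721041551200
≈ 4.2279

H_38 = 2053580969474233/485721041551200 ≈ 4.2279


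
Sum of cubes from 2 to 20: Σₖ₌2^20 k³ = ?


Σₖ₌2^20 k³ = [20·21/2]² − [1·2/2]²
= 44100 − 1 = 44099

Σk³ = 44099


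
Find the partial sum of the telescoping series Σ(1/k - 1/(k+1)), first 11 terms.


Telescoping: adjacent terms cancel.
= 1/1 - 1/12
= 1 - 1/12 = 11/12

Sum = 11/12


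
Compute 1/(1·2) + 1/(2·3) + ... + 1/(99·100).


1/(k(k+1)) = 1/k - 1/(k+1) (partial fractions)
Telescoping: Σ = 1 - 1/100 = 99/100

Sum = 99/100


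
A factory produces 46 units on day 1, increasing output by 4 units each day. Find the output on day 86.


aₙ = a₁ + (n-1)d
= 46 + (86-1)×4
= 46 + 340
= 386

a_86 = 386


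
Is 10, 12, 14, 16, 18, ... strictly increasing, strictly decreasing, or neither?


Differences: 2, 2, 2, 2
All differences > 0 → strictly INCREASING

Monotonically increasing


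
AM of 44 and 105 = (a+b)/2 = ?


AM = (44 + 105)/2 = 149/2 = 74.5

AM = 74.5


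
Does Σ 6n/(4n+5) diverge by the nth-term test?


lim(n→∞) 6n/(4n+5) = 6/4 = 3/2  (divide numerator and denominator by n)
lim aₙ = 3/2 ≠ 0 → series DIVERGES

Diverges (lim aₙ = 3/2 ≠ 0)


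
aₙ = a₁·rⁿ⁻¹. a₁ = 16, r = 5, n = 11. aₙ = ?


aₙ = a₁·r^(n-1)
= 16×5^10
= 16×9765625
= 156250000

a_11 = 156250000


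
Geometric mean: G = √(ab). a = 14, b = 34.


GM = √(14×34) = √476 = 21.8174

GM = 21.8174


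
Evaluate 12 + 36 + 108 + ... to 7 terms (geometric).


Sₙ = 12×(3^7 - 1)/(3 - 1)
= 12×(2187 - 1)/2
= 12×2186/2
= 13116

S_7 = 13116


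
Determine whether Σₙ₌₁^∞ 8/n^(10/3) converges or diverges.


p-series test: Σ c/n^p converges if p > 1, diverges if p ≤ 1 (constant c > 0 doesn't affect convergence).
p = 10/3
10/3 > 1 → CONVERGES

Converges (p = 10/3 > 1)


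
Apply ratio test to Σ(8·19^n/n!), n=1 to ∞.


aₙ = 8·19^n/n!
a_{n+1}/aₙ = 19^(n+1)/(n+1)! × n!/19^n  (constant 8 cancels)
= 19/(n+1)
L = lim(n→∞) 19/(n+1) = 0
L < 1 → series CONVERGES

Converges (ratio test: L = 0 < 1)


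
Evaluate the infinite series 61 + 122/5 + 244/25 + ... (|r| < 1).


S∞ = a₁/(1-r) = 61/(1 - 2/5)
= 61/(3/5)
= 305/3

S∞ = 305/3


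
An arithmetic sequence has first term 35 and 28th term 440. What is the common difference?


d = (aₙ - a₁)/(n-1)
= (440 - 35)/(28-1)
= 405/27 = 15

d = 15


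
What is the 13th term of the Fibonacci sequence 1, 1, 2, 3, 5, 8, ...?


Fibonacci sequence: 1, 1, 2, 3, 5, 8, 13, 21, 34, 55, 89, ...
F(13) = 233

F(13) = 233


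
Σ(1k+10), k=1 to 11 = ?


Σ(1k+10) = 1·Σk + 10·n
= 1·66 + 10·11
= 66 + 110 = 176

Σ = 176


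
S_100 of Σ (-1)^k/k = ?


S = -1 + 1/2 - 1/3 + 1/4 - 1/5 + 1/6 - 1/7 + 1/8 ± ...
= -0.6882
(Full series converges to -ln(2) ≈ -0.6931)

S_100 = -0.6882


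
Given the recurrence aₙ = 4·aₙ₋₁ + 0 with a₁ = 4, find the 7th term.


Computing step by step:
a_1 = 4
a_2 = 16
a_3 = 64
a_4 = 256
a_5 = 1024
a_6 = 4096
a_7 = 16384


a_7 = 16384


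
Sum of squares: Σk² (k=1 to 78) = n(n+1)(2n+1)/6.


n = 78
n(n+1)(2n+1)/6 = 78×79×157/6
= 967434/6 = 161239

Σk² = 161239


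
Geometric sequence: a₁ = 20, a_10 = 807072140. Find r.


r^(n-1) = aₙ/a₁
r^9 = 807072140/20 = 40353607
r = 40353607^(1/9)
= 7

r = 7


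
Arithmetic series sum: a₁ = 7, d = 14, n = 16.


aₙ = 7 + (16-1)×14 = 217
Sₙ = n(a₁+aₙ)/2 = 16×(7+217)/2
= 16×224/2 = 1792

S_16 = 1792


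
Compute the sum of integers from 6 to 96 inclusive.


Σₖ₌6^96 k = Σₖ₌₁^96 k − Σₖ₌₁^5 k
= 96·97/2 − 5·6/2
= 4656 − 15 = 4641

Σk = 4641


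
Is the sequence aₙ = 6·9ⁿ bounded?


aₙ = 6·9ⁿ → as n→∞, aₙ→∞ (since base 9 > 1)
No finite upper bound exists
The sequence is UNBOUNDED

Unbounded (aₙ → ∞ as n → ∞)


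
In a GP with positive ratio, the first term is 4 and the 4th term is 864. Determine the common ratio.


r^(n-1) = aₙ/a₁
r^3 = 864/4 = 216
r = 216^(1/3)
= 6

r = 6


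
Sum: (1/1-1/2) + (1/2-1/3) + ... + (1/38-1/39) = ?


Telescoping: adjacent terms cancel.
= 1/1 - 1/39
= 1 - 1/39 = 38/39

Sum = 38/39


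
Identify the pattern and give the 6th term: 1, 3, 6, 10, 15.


Pattern: triangular numbers: n(n+1)/2
Terms: 1, 3, 6, 10, 15
Next term = 21

Next term = 21


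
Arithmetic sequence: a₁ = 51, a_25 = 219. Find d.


d = (aₙ - a₁)/(n-1)
= (219 - 51)/(25-1)
= 168/24 = 7

d = 7


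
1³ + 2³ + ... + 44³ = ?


n(n+1)/2 = 44×45/2 = 990
Σk³ = 990² = 980100

Σk³ = 980100


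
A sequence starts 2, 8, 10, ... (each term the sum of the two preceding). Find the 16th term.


Computing iteratively: 2, 8, 10, 18, 28, 46, 74, 120, 194, 314, 508, 822, ...
a_16 = 5634

a_16 = 5634


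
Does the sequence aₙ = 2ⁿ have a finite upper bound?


aₙ = 2ⁿ → as n→∞, aₙ→∞ (since base 2 > 1)
No finite upper bound exists
The sequence is UNBOUNDED

Unbounded (aₙ → ∞ as n → ∞)


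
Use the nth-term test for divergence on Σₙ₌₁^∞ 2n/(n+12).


lim(n→∞) 2n/(n+12) = 2/1 = 2  (divide numerator and denominator by n)
lim aₙ = 2 ≠ 0 → series DIVERGES

Diverges (lim aₙ = 2 ≠ 0)


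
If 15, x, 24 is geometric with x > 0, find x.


GM = √(15×24) = √360 = 18.9737

GM = 18.9737


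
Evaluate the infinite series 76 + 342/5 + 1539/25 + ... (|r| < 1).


S∞ = a₁/(1-r) = 76/(1 - 9/10)
= 76/(1/10)
= 760

S∞ = 760


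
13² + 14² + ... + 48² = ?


Σₖ₌13^48 k² = Σₖ₌₁^48 k² − Σₖ₌₁^12 k²
= 48·49·97/6 − 12·13·25/6
= 38024 − 650 = 37374

Σk² = 37374


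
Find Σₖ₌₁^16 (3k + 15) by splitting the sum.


Σ(3k+15) = 3·Σk + 15·n
= 3·136 + 15·16
= 408 + 240 = 648

Σ = 648


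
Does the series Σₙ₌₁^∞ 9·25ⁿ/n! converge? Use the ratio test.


aₙ = 9·25^n/n!
a_{n+1}/aₙ = 25^(n+1)/(n+1)! × n!/25^n  (constant 9 cancels)
= 25/(n+1)
L = lim(n→∞) 25/(n+1) = 0
L < 1 → series CONVERGES

Converges (ratio test: L = 0 < 1)


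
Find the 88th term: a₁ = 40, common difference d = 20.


aₙ = a₁ + (n-1)d
= 40 + (88-1)×20
= 40 + 1740
= 1780

a_88 = 1780


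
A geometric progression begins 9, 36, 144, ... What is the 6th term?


aₙ = a₁·r^(n-1)
= 9×4^5
= 9×1024
= 9216

a_6 = 9216


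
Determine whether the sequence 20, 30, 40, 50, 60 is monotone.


Differences: 10, 10, 10, 10
All differences > 0 → strictly INCREASING

Monotonically increasing


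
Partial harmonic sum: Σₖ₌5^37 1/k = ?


Σₖ₌5^37 1/k = 1/5 + 1/6 + 1/7 + ... + 1/37
= 1028880000236833/485721041551200
≈ 2.1183

Sum = 1028880000236833/485721041551200 ≈ 2.1183


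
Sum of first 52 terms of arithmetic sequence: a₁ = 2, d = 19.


aₙ = 2 + (52-1)×19 = 971
Sₙ = n(a₁+aₙ)/2 = 52×(2+971)/2
= 52×973/2 = 25298

S_52 = 25298


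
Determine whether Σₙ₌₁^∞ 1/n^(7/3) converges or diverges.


p-series test: Σ c/n^p converges if p > 1, diverges if p ≤ 1 (constant c > 0 doesn't affect convergence).
p = 7/3
7/3 > 1 → CONVERGES

Converges (p = 7/3 > 1)


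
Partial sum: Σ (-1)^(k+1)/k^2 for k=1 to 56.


S = 1 - 1/4 + 1/9 - 1/16 + 1/25 - 1/36 + 1/49 - 1/64 ± ...
= 0.8223
(Full series converges to +π²/12 ≈ +0.8225)

S_56 = 0.8223


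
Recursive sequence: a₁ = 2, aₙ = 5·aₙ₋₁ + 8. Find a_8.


Computing step by step:
a_1 = 2
a_2 = 18
a_3 = 98
a_4 = 498
a_5 = 2498
a_6 = 12498
a_7 = 62498
a_8 = 312498


a_8 = 312498


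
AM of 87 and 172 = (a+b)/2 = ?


AM = (87 + 172)/2 = 259/2 = 129.5

AM = 129.5


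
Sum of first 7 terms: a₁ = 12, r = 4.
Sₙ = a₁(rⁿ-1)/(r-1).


Sₙ = 12×(4^7 - 1)/(4 - 1)
= 12×(16384 - 1)/3
= 12×16383/3
= 65532

S_7 = 65532


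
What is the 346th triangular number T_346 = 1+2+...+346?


n(n+1)/2 = 346×347/2 = 120062/2 = 60031

Σk = 60031


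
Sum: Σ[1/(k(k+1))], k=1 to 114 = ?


1/(k(k+1)) = 1/k - 1/(k+1) (partial fractions)
Telescoping: Σ = 1 - 1/115 = 114/115

Sum = 114/115


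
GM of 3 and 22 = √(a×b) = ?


GM = √(3×22) = √66 = 8.124

GM = 8.124


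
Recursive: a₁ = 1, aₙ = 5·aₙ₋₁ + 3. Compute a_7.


Computing step by step:
a_1 = 1
a_2 = 8
a_3 = 43
a_4 = 218
a_5 = 1093
a_6 = 5468
a_7 = 27343


a_7 = 27343


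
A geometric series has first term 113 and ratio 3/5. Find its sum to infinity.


S∞ = a₁/(1-r) = 113/(1 - 3/5)
= 113/(2/5)
= 565/2

S∞ = 565/2


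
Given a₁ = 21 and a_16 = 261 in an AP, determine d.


d = (aₙ - a₁)/(n-1)
= (261 - 21)/(16-1)
= 240/15 = 16

d = 16


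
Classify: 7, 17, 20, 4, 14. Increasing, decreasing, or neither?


Differences: 10, 3, -16, 10
Difference at position 1 is +10 (> 0) but position 3 is -16 (< 0) — sequence both rises and falls
→ NOT monotonic

Not monotonic


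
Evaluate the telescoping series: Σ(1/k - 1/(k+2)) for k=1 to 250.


Telescoping with gap 2: two head and two tail terms survive.
= (1 + 1/2) - (1/251 + 1/252)
= 3/2 - 1/251 - 1/252 = 94375/63252

Sum = 94375/63252


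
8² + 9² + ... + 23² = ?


Σₖ₌8^23 k² = Σₖ₌₁^23 k² − Σₖ₌₁^7 k²
= 23·24·47/6 − 7·8·15/6
= 4324 − 140 = 4184

Σk² = 4184


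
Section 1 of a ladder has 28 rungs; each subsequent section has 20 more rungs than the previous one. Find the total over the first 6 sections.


aₙ = 28 + (6-1)×20 = 128
Sₙ = n(a₁+aₙ)/2 = 6×(28+128)/2
= 6×156/2 = 468

S_6 = 468


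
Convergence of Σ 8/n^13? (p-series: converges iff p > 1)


p-series test: Σ c/n^p converges if p > 1, diverges if p ≤ 1 (constant c > 0 doesn't affect convergence).
p = 13
13 > 1 → CONVERGES

Converges (p = 13 > 1)


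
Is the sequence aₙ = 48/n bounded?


a₁ = 48, a₂ = 48/2, a₃ = 48/3, ...
0 < aₙ ≤ 48 for all n ≥ 1
Lower bound: 0, Upper bound: 48
The sequence IS bounded

Bounded (0 < aₙ ≤ 48)


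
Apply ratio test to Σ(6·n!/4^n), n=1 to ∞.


aₙ = 6·n!/4^n
a_{n+1}/aₙ = (n+1)!/4^(n+1) × 4^n/n!  (constant 6 cancels)
= (n+1)/4
L = lim(n→∞) (n+1)/4 = ∞
L > 1 → series DIVERGES

Diverges (ratio test: L = ∞ > 1)


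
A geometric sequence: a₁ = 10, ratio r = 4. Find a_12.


aₙ = a₁·r^(n-1)
= 10×4^11
= 10×4194304
= 41943040

a_12 = 41943040


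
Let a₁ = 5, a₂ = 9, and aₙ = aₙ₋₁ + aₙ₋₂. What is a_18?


Computing iteratively: 5, 9, 14, 23, 37, 60, 97, 157, 254, 411, 665, 1076, ...
a_18 = 19308

a_18 = 19308


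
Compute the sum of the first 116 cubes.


n(n+1)/2 = 116×117/2 = 6786
Σk³ = 6786² = 46049796

Σk³ = 46049796


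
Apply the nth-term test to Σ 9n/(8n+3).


lim(n→∞) 9n/(8n+3) = 9/8 = 9/8  (divide numerator and denominator by n)
lim aₙ = 9/8 ≠ 0 → series DIVERGES

Diverges (lim aₙ = 9/8 ≠ 0)


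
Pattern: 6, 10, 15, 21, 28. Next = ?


Pattern: triangular numbers: n(n+1)/2
Terms: 6, 10, 15, 21, 28
Next term = 36

Next term = 36


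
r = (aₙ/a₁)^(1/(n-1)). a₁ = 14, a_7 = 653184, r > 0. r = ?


r^(n-1) = aₙ/a₁
r^6 = 653184/14 = 46656
r = 46656^(1/6)
= ±6; taking r > 0 gives r = 6

r = 6


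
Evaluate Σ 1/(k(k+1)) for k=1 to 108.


1/(k(k+1)) = 1/k - 1/(k+1) (partial fractions)
Telescoping: Σ = 1 - 1/109 = 108/109

Sum = 108/109


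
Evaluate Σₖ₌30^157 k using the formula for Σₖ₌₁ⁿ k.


Σₖ₌30^157 k = Σₖ₌₁^157 k − Σₖ₌₁^29 k
= 157·158/2 − 29·30/2
= 12403 − 435 = 11968

Σk = 11968


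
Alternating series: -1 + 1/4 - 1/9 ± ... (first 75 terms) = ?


S = -1 + 1/4 - 1/9 + 1/16 - 1/25 + 1/36 - 1/49 + 1/64 ± ...
= -0.8226
(Full series converges to -π²/12 ≈ -0.8225)

S_75 = -0.8226


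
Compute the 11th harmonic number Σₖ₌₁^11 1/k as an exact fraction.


H_11 = 1/1 + 1/2 + 1/3 + ... + 1/11
= 83711/27720
≈ 3.0199

H_11 = 83711/27720 ≈ 3.0199


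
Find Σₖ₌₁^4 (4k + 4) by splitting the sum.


Σ(4k+4) = 4·Σk + 4·n
= 4·10 + 4·4
= 40 + 16 = 56

Σ = 56


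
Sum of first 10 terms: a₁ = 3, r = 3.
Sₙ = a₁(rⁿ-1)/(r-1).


Sₙ = 3×(3^10 - 1)/(3 - 1)
= 3×(59049 - 1)/2
= 3×59048/2
= 88572

S_10 = 88572


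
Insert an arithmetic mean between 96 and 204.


AM = (96 + 204)/2 = 300/2 = 150

AM = 150


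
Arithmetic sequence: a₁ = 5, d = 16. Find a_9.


aₙ = a₁ + (n-1)d
= 5 + (9-1)×16
= 5 + 128
= 133

a_9 = 133


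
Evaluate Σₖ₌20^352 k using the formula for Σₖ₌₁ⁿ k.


Σₖ₌20^352 k = Σₖ₌₁^352 k − Σₖ₌₁^19 k
= 352·353/2 − 19·20/2
= 62128 − 190 = 61938

Σk = 61938


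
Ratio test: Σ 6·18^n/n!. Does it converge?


aₙ = 6·18^n/n!
a_{n+1}/aₙ = 18^(n+1)/(n+1)! × n!/18^n  (constant 6 cancels)
= 18/(n+1)
L = lim(n→∞) 18/(n+1) = 0
L < 1 → series CONVERGES

Converges (ratio test: L = 0 < 1)


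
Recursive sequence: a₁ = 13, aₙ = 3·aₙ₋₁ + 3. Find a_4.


Computing step by step:
a_1 = 13
a_2 = 42
a_3 = 129
a_4 = 390


a_4 = 390


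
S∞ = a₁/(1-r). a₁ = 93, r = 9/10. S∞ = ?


S∞ = a₁/(1-r) = 93/(1 - 9/10)
= 93/(1/10)
= 930

S∞ = 930


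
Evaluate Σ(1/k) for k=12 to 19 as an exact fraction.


Σₖ₌12^19 1/k = 1/12 + 1/13 + 1/14 + 1/15 + 1/16 + 1/17 + 1/18 + 1/19
= 11171129/21162960
≈ 0.5279

Sum = 11171129/21162960 ≈ 0.5279


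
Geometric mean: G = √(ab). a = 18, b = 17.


GM = √(18×17) = √306 = 17.4929

GM = 17.4929


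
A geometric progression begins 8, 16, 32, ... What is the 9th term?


aₙ = a₁·r^(n-1)
= 8×2^8
= 8×256
= 2048

a_9 = 2048


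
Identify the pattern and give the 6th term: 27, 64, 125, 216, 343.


Pattern: perfect cubes: n³
Terms: 27, 64, 125, 216, 343
Next term = 512

Next term = 512


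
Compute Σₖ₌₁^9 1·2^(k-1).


Sₙ = 1×(2^9 - 1)/(2 - 1)
= 1×(512 - 1)/1
= 1×511/1
= 511

S_9 = 511


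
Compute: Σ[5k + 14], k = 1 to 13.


Σ(5k+14) = 5·Σk + 14·n
= 5·91 + 14·13
= 455 + 182 = 637

Σ = 637


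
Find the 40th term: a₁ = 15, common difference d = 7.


aₙ = a₁ + (n-1)d
= 15 + (40-1)×7
= 15 + 273
= 288

a_40 = 288


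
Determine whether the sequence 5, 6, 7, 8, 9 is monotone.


Differences: 1, 1, 1, 1
All differences > 0 → strictly INCREASING

Monotonically increasing


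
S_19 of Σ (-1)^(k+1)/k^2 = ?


S = 1 - 1/4 + 1/9 - 1/16 + 1/25 - 1/36 + 1/49 - 1/64 ± ...
= 0.8238
(Full series converges to +π²/12 ≈ +0.8225)

S_19 = 0.8238


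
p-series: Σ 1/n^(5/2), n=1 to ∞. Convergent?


p-series test: Σ c/n^p converges if p > 1, diverges if p ≤ 1 (constant c > 0 doesn't affect convergence).
p = 5/2
5/2 > 1 → CONVERGES

Converges (p = 5/2 > 1)


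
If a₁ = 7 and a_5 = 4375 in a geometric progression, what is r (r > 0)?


r^(n-1) = aₙ/a₁
r^4 = 4375/7 = 625
r = 625^(1/4)
= ±5; taking r > 0 gives r = 5

r = 5


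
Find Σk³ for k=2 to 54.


Σₖ₌2^54 k³ = [54·55/2]² − [1·2/2]²
= 2205225 − 1 = 2205224

Σk³ = 2205224


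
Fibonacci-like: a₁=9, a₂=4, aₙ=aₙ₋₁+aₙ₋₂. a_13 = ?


Computing iteratively: 9, 4, 13, 17, 30, 47, 77, 124, 201, 325, 526, 851, ...
a_13 = 1377

a_13 = 1377


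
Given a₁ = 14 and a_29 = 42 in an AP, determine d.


d = (aₙ - a₁)/(n-1)
= (42 - 14)/(29-1)
= 28/28 = 1

d = 1


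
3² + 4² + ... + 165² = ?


Σₖ₌3^165 k² = Σₖ₌₁^165 k² − Σₖ₌₁^2 k²
= 165·166·331/6 − 2·3·5/6
= 1511015 − 5 = 1511010

Σk² = 1511010


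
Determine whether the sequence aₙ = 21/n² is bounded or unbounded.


a₁ = 21, a₂ = 21/4, a₃ = 21/9, ...
0 < aₙ ≤ 21 for all n ≥ 1
The sequence IS bounded

Bounded (0 < aₙ ≤ 21)


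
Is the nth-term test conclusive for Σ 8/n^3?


lim(n→∞) 8/n^3 = 0
lim aₙ = 0 → nth-term test is INCONCLUSIVE
(Need other tests; this is actually a convergent p-series with p=3 > 1)

Inconclusive (lim aₙ = 0; need another test)


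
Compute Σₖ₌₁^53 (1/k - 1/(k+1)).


Telescoping: adjacent terms cancel.
= 1/1 - 1/54
= 1 - 1/54 = 53/54

Sum = 53/54


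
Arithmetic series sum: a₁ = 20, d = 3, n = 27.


aₙ = 20 + (27-1)×3 = 98
Sₙ = n(a₁+aₙ)/2 = 27×(20+98)/2
= 27×118/2 = 1593

S_27 = 1593


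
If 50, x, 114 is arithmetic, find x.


AM = (50 + 114)/2 = 164/2 = 82

AM = 82


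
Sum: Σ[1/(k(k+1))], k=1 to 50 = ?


1/(k(k+1)) = 1/k - 1/(k+1) (partial fractions)
Telescoping: Σ = 1 - 1/51 = 50/51

Sum = 50/51
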